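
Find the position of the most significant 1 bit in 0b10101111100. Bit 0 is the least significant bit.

0b10101111100 = 10101111100
The topmost 1 is at position 10 (since 2^10 = 1024 ≤ 1404 < 2048).

10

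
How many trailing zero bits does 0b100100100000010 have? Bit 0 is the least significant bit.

0b100100100000010 = 100100100000010
Trailing zeros: 1, so the lowest set bit is bit 1 (value 2).

1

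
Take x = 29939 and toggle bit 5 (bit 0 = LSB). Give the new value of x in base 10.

29907

x = 111010011110011
bit 5 is currently 1; toggle it via x ^ (1 << 5) = x ^ 32
→ 111010011010011 = 29907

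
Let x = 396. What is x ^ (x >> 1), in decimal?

x = 110001100 = 396
x>>1 = 011000110
XOR  = 101001010 = 330
(x ^ (x >> 1) gives the standard binary-reflected Gray code of x.)

330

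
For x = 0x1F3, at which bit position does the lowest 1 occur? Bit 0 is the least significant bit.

0

0x1F3 = 111110011
Trailing zeros: 0, so the lowest set bit is bit 0 (value 1).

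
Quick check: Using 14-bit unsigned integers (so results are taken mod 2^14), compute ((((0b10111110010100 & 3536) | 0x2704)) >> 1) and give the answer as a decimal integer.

6090

0b10111110010100 = 10111110010100
3536 = 00110111010000
→ & → 00110110010000 = 3472
0x2704 = 10011100000100
→ | → 10111110010100 = 12180
→ >> 1 → 01011111001010 = 6090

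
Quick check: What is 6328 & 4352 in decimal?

6328 = 1100010111000
4352 = 1000100000000
AND → 1000000000000 = 4096

4096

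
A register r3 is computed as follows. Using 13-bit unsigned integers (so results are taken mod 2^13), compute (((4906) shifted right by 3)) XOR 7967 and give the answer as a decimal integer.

7546

4906 = 1001100101010
→ shifted right by 3 → 0001001100101 = 613
7967 = 1111100011111
→ XOR → 1110101111010 = 7546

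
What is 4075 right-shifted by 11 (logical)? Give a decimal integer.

1

4075 = 111111101011
shift right by 11 → 000000000001 = 1
(equivalently, floor(4075 / 2048))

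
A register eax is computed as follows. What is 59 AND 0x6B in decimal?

59 = 0111011
0x6B = 1101011
AND → 0101011 = 43

43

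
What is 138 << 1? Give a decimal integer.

138 = 010001010
shift left by 1 → 100010100 = 276
(equivalently, 138 × 2^1 = 138 × 2)

276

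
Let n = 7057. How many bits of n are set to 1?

7057 = 1101110010001
Count the 1s: 1 + 1 + 1 + 1 + 1 + 1 + 1 = 7

7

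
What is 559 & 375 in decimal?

559 = 1000101111
375 = 0101110111
AND → 0000100111 = 39

39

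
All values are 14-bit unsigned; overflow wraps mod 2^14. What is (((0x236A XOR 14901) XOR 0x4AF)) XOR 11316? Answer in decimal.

12740

0x236A = 10001101101010
14901 = 11101000110101
→ XOR → 01100101011111 = 6495
0x4AF = 00010010101111
→ XOR → 01110111110000 = 7664
11316 = 10110000110100
→ XOR → 11000111000100 = 12740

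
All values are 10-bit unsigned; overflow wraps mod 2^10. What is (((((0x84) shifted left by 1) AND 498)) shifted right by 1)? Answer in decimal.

128

0x84 = 0010000100
→ shifted left by 1 (mod 2^10) → 0100001000 = 264
498 = 0111110010
→ AND → 0100000000 = 256
→ shifted right by 1 → 0010000000 = 128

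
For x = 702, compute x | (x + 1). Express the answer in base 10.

x = 1010111110 = 702
x + 1 = 1010111111
OR    = 1010111111 = 703
(x | (x + 1) sets the lowest cleared bit.)

703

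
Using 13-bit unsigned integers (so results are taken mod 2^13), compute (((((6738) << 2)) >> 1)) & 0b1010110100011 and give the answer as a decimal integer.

6738 = 1101001010010
→ << 2 (mod 2^13) → 0100101001000 = 2376
→ >> 1 → 0010010100100 = 1188
0b1010110100011 = 1010110100011
→ & → 0010010100000 = 1184

1184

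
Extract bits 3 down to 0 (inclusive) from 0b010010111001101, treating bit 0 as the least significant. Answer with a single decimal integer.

v = 010010111001101
Shift right by 0: 010010111001101
Mask low 4 bits: 1101 = 13

13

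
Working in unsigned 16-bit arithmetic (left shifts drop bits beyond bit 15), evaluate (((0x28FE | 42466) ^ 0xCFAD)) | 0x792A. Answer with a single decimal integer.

0x28FE = 0010100011111110
42466 = 1010010111100010
→ | → 1010110111111110 = 44542
0xCFAD = 1100111110101101
→ ^ → 0110001001010011 = 25171
0x792A = 0111100100101010
→ | → 0111101101111011 = 31611

31611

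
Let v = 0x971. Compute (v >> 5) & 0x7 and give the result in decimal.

v = 100101110001
Shift right by 5: 1001011
Mask low 3 bits: 011 = 3

3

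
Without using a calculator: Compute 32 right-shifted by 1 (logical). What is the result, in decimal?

32 = 100000
shift right by 1 → 010000 = 16
(equivalently, floor(32 / 2))

16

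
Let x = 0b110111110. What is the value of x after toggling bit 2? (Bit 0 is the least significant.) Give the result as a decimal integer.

442

x = 110111110
bit 2 is currently 1; toggle it via x ^ (1 << 2) = x ^ 4
→ 110111010 = 442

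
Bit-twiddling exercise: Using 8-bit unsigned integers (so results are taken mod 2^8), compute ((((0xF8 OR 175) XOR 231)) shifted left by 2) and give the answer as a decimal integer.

0xF8 = 11111000
175 = 10101111
→ OR → 11111111 = 255
231 = 11100111
→ XOR → 00011000 = 24
→ shifted left by 2 (mod 2^8) → 01100000 = 96

96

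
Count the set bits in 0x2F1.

0x2F1 = 1011110001
Count the 1s: 1 + 1 + 1 + 1 + 1 + 1 = 6

6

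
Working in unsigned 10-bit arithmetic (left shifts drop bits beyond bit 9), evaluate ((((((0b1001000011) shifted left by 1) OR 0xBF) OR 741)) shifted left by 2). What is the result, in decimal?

0b1001000011 = 1001000011
→ shifted left by 1 (mod 2^10) → 0010000110 = 134
0xBF = 0010111111
→ OR → 0010111111 = 191
741 = 1011100101
→ OR → 1011111111 = 767
→ shifted left by 2 (mod 2^10) → 1111111100 = 1020

1020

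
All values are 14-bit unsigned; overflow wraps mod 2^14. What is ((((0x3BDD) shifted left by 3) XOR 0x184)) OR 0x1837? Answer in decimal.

8063

0x3BDD = 11101111011101
→ shifted left by 3 (mod 2^14) → 01111011101000 = 7912
0x184 = 00000110000100
→ XOR → 01111101101100 = 8044
0x1837 = 01100000110111
→ OR → 01111101111111 = 8063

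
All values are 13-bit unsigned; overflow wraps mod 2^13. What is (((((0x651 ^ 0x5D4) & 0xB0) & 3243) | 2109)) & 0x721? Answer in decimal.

0x651 = 0011001010001
0x5D4 = 0010111010100
→ ^ → 0001110000101 = 901
0xB0 = 0000010110000
→ & → 0000010000000 = 128
3243 = 0110010101011
→ & → 0000010000000 = 128
2109 = 0100000111101
→ | → 0100010111101 = 2237
0x721 = 0011100100001
→ & → 0000000100001 = 33

33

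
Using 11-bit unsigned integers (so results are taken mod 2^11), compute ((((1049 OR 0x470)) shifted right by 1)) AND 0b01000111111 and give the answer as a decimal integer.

1049 = 10000011001
0x470 = 10001110000
→ OR → 10001111001 = 1145
→ shifted right by 1 → 01000111100 = 572
0b01000111111 = 01000111111
→ AND → 01000111100 = 572

572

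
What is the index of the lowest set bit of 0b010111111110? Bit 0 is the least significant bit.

1

0b010111111110 = 10111111110
Trailing zeros: 1, so the lowest set bit is bit 1 (value 2).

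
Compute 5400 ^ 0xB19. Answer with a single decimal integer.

5400 = 1010100011000
0xB19 = 0101100011001
XOR → 1111000000001 = 7681

7681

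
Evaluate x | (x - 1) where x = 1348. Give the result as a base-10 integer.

1351

x = 10101000100 = 1348
x - 1 = 10101000011
OR    = 10101000111 = 1351
(x | (x - 1) sets all bits below the lowest set bit.)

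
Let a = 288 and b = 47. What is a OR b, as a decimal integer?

288 = 100100000
47 = 000101111
 OR → 100101111 = 303

303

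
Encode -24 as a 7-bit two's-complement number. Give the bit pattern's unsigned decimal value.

24 in 7 bits: 0011000
Invert: 1100111
Add 1:  1101000 = 104
(Check: 2^7 - 24 = 128 - 24 = 104.)

104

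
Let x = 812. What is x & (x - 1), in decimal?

x = 1100101100 = 812
x - 1 = 1100101011
AND   = 1100101000 = 808
(x & (x - 1) clears the lowest set bit of x.)

808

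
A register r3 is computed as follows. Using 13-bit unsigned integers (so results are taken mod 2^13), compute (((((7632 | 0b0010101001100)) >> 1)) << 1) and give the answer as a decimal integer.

7632 = 1110111010000
0b0010101001100 = 0010101001100
→ | → 1110111011100 = 7644
→ >> 1 → 0111011101110 = 3822
→ << 1 (mod 2^13) → 1110111011100 = 7644

7644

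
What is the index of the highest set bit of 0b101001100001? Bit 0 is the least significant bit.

0b101001100001 = 101001100001
The topmost 1 is at position 11 (since 2^11 = 2048 ≤ 2657 < 4096).

11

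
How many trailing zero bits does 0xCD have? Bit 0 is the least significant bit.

0

0xCD = 11001101
Trailing zeros: 0, so the lowest set bit is bit 0 (value 1).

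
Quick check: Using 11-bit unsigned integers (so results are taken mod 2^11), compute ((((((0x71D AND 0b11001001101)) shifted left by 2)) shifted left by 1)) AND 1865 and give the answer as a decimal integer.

0x71D = 11100011101
0b11001001101 = 11001001101
→ AND → 11000001101 = 1549
→ shifted left by 2 (mod 2^11) → 00000110100 = 52
→ shifted left by 1 (mod 2^11) → 00001101000 = 104
1865 = 11101001001
→ AND → 00001001000 = 72

72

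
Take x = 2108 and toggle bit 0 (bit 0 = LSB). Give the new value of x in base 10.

x = 100000111100
bit 0 is currently 0; toggle it via x ^ (1 << 0) = x ^ 1
→ 100000111101 = 2109

2109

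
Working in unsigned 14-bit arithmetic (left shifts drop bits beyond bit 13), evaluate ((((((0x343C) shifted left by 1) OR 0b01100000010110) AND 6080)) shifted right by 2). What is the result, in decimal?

1040

0x343C = 11010000111100
→ shifted left by 1 (mod 2^14) → 10100001111000 = 10360
0b01100000010110 = 01100000010110
→ OR → 11100001111110 = 14462
6080 = 01011111000000
→ AND → 01000001000000 = 4160
→ shifted right by 2 → 00010000010000 = 1040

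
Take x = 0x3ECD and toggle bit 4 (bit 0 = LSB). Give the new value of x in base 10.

16093

x = 0011111011001101
bit 4 is currently 0; toggle it via x ^ (1 << 4) = x ^ 16
→ 0011111011011101 = 16093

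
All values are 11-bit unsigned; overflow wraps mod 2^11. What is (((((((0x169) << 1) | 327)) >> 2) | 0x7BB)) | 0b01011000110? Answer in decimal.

2047

0x169 = 00101101001
→ << 1 (mod 2^11) → 01011010010 = 722
327 = 00101000111
→ | → 01111010111 = 983
→ >> 2 → 00011110101 = 245
0x7BB = 11110111011
→ | → 11111111111 = 2047
0b01011000110 = 01011000110
→ | → 11111111111 = 2047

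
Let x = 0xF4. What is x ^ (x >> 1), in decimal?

x = 11110100 = 244
x>>1 = 01111010
XOR  = 10001110 = 142
(x ^ (x >> 1) gives the standard binary-reflected Gray code of x.)

142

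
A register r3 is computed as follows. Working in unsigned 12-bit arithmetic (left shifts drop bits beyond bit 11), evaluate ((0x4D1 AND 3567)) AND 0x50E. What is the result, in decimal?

0x4D1 = 010011010001
3567 = 110111101111
→ AND → 010011000001 = 1217
0x50E = 010100001110
→ AND → 010000000000 = 1024

1024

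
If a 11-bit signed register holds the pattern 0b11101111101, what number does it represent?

pattern = 11101111101 (MSB is 1 ⇒ negative)
Invert: 00010000010, add 1 → 00010000011 = 131, so the value is -131.
(Equivalently: 1917 - 2^11 = 1917 - 2048 = -131.)

-131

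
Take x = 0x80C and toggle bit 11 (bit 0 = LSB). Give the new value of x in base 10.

x = 100000001100
bit 11 is currently 1; toggle it via x ^ (1 << 11) = x ^ 2048
→ 000000001100 = 12

12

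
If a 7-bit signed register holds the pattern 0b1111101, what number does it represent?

pattern = 1111101 (MSB is 1 ⇒ negative)
Invert: 0000010, add 1 → 0000011 = 3, so the value is -3.
(Equivalently: 125 - 2^7 = 125 - 128 = -3.)

-3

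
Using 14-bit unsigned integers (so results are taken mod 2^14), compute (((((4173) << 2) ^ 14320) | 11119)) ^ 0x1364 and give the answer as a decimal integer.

11403

4173 = 01000001001101
→ << 2 (mod 2^14) → 00000100110100 = 308
14320 = 11011111110000
→ ^ → 11011011000100 = 14020
11119 = 10101101101111
→ | → 11111111101111 = 16367
0x1364 = 01001101100100
→ ^ → 10110010001011 = 11403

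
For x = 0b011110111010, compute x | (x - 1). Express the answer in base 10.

x = 11110111010 = 1978
x - 1 = 11110111001
OR    = 11110111011 = 1979
(x | (x - 1) sets all bits below the lowest set bit.)

1979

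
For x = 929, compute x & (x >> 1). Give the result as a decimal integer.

x = 1110100001 = 929
x>>1 = 0111010000
AND  = 0110000000 = 384
(x & (x >> 1) has a 1 wherever x has two consecutive 1 bits.)

384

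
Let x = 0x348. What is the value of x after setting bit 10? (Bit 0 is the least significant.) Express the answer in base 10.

1864

x = 01101001000
bit 10 is currently 0; set it via x | (1 << 10) = x | 1024
→ 11101001000 = 1864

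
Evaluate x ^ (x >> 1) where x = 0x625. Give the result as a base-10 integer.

x = 11000100101 = 1573
x>>1 = 01100010010
XOR  = 10100110111 = 1335
(x ^ (x >> 1) gives the standard binary-reflected Gray code of x.)

1335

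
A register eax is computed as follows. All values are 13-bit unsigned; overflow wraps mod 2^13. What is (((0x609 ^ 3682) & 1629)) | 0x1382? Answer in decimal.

5067

0x609 = 0011000001001
3682 = 0111001100010
→ ^ → 0100001101011 = 2155
1629 = 0011001011101
→ & → 0000001001001 = 73
0x1382 = 1001110000010
→ | → 1001111001011 = 5067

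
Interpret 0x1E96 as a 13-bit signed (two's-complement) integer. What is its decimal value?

-362

pattern = 1111010010110 (MSB is 1 ⇒ negative)
Invert: 0000101101001, add 1 → 0000101101010 = 362, so the value is -362.
(Equivalently: 7830 - 2^13 = 7830 - 8192 = -362.)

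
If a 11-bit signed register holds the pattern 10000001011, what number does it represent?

-1013

pattern = 10000001011 (MSB is 1 ⇒ negative)
Invert: 01111110100, add 1 → 01111110101 = 1013, so the value is -1013.
(Equivalently: 1035 - 2^11 = 1035 - 2048 = -1013.)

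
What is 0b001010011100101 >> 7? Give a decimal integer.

x = 1010011100101
shift right by 7 → 0000000101001 = 41
(equivalently, floor(5349 / 128))

41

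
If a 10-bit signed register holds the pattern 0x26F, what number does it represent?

-401

pattern = 1001101111 (MSB is 1 ⇒ negative)
Invert: 0110010000, add 1 → 0110010001 = 401, so the value is -401.
(Equivalently: 623 - 2^10 = 623 - 1024 = -401.)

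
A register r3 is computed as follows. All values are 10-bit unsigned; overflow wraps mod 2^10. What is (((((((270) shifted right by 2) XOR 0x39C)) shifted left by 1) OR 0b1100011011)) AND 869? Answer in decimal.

270 = 0100001110
→ shifted right by 2 → 0001000011 = 67
0x39C = 1110011100
→ XOR → 1111011111 = 991
→ shifted left by 1 (mod 2^10) → 1110111110 = 958
0b1100011011 = 1100011011
→ OR → 1110111111 = 959
869 = 1101100101
→ AND → 1100100101 = 805

805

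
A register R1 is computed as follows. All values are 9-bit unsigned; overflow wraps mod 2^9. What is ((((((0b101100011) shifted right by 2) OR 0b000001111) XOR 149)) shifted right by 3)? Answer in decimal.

25

0b101100011 = 101100011
→ shifted right by 2 → 001011000 = 88
0b000001111 = 000001111
→ OR → 001011111 = 95
149 = 010010101
→ XOR → 011001010 = 202
→ shifted right by 3 → 000011001 = 25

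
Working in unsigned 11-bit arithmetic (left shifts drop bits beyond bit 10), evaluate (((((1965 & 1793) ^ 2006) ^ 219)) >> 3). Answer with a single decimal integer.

1

1965 = 11110101101
1793 = 11100000001
→ & → 11100000001 = 1793
2006 = 11111010110
→ ^ → 00011010111 = 215
219 = 00011011011
→ ^ → 00000001100 = 12
→ >> 3 → 00000000001 = 1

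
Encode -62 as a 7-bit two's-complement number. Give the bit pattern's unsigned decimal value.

66

62 in 7 bits: 0111110
Invert: 1000001
Add 1:  1000010 = 66
(Check: 2^7 - 62 = 128 - 62 = 66.)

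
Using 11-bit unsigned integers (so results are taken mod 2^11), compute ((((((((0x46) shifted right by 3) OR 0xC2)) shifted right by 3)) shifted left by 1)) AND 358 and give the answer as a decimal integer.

0x46 = 00001000110
→ shifted right by 3 → 00000001000 = 8
0xC2 = 00011000010
→ OR → 00011001010 = 202
→ shifted right by 3 → 00000011001 = 25
→ shifted left by 1 (mod 2^11) → 00000110010 = 50
358 = 00101100110
→ AND → 00000100010 = 34

34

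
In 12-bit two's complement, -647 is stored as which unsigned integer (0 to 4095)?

3449

647 in 12 bits: 001010000111
Invert: 110101111000
Add 1:  110101111001 = 3449
(Check: 2^12 - 647 = 4096 - 647 = 3449.)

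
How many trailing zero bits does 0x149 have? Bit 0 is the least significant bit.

0x149 = 101001001
Trailing zeros: 0, so the lowest set bit is bit 0 (value 1).

0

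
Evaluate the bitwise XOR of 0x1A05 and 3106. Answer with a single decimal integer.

5671

0x1A05 = 1101000000101
3106 = 0110000100010
XOR → 1011000100111 = 5671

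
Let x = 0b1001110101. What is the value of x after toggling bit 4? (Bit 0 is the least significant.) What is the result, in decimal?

x = 1001110101
bit 4 is currently 1; toggle it via x ^ (1 << 4) = x ^ 16
→ 1001100101 = 613

613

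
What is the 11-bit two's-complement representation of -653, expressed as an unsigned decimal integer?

1395

653 in 11 bits: 01010001101
Invert: 10101110010
Add 1:  10101110011 = 1395
(Check: 2^11 - 653 = 2048 - 653 = 1395.)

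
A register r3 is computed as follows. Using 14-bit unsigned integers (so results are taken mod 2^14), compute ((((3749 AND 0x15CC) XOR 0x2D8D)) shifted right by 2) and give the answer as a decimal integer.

2626

3749 = 00111010100101
0x15CC = 01010111001100
→ AND → 00010010000100 = 1156
0x2D8D = 10110110001101
→ XOR → 10100100001001 = 10505
→ shifted right by 2 → 00101001000010 = 2626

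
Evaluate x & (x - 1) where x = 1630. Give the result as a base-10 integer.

x = 11001011110 = 1630
x - 1 = 11001011101
AND   = 11001011100 = 1628
(x & (x - 1) clears the lowest set bit of x.)

1628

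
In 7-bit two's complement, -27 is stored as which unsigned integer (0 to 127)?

101

27 in 7 bits: 0011011
Invert: 1100100
Add 1:  1100101 = 101
(Check: 2^7 - 27 = 128 - 27 = 101.)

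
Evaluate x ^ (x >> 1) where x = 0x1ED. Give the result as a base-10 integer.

x = 111101101 = 493
x>>1 = 011110110
XOR  = 100011011 = 283
(x ^ (x >> 1) gives the standard binary-reflected Gray code of x.)

283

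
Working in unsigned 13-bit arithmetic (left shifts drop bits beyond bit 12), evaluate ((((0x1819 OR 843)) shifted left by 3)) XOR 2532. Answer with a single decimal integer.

0x1819 = 1100000011001
843 = 0001101001011
→ OR → 1101101011011 = 7003
→ shifted left by 3 (mod 2^13) → 1101011011000 = 6872
2532 = 0100111100100
→ XOR → 1001100111100 = 4924

4924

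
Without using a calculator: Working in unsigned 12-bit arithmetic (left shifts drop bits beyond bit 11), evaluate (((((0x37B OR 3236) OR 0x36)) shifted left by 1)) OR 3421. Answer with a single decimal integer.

4095

0x37B = 001101111011
3236 = 110010100100
→ OR → 111111111111 = 4095
0x36 = 000000110110
→ OR → 111111111111 = 4095
→ shifted left by 1 (mod 2^12) → 111111111110 = 4094
3421 = 110101011101
→ OR → 111111111111 = 4095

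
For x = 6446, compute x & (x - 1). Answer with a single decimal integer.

x = 1100100101110 = 6446
x - 1 = 1100100101101
AND   = 1100100101100 = 6444
(x & (x - 1) clears the lowest set bit of x.)

6444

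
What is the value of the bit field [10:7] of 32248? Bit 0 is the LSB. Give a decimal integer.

v = 0111110111111000
Shift right by 7: 011111011
Mask low 4 bits: 1011 = 11

11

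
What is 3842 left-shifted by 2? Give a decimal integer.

15368

3842 = 00111100000010
shift left by 2 → 11110000001000 = 15368
(equivalently, 3842 × 2^2 = 3842 × 4)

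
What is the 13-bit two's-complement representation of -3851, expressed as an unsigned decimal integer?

3851 in 13 bits: 0111100001011
Invert: 1000011110100
Add 1:  1000011110101 = 4341
(Check: 2^13 - 3851 = 8192 - 3851 = 4341.)

4341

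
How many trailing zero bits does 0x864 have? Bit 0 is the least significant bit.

2

0x864 = 100001100100
Trailing zeros: 2, so the lowest set bit is bit 2 (value 4).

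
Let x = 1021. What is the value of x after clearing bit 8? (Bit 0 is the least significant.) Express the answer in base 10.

x = 1111111101
bit 8 is currently 1; clear it via x & ~(1 << 8) = x & ~256
→ 1011111101 = 765

765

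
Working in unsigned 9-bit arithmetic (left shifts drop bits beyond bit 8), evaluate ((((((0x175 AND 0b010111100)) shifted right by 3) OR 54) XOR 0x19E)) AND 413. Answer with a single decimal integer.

392

0x175 = 101110101
0b010111100 = 010111100
→ AND → 000110100 = 52
→ shifted right by 3 → 000000110 = 6
54 = 000110110
→ OR → 000110110 = 54
0x19E = 110011110
→ XOR → 110101000 = 424
413 = 110011101
→ AND → 110001000 = 392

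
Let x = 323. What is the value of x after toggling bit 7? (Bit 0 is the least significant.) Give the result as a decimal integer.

451

x = 00101000011
bit 7 is currently 0; toggle it via x ^ (1 << 7) = x ^ 128
→ 00111000011 = 451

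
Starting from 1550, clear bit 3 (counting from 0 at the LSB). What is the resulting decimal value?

x = 11000001110
bit 3 is currently 1; clear it via x & ~(1 << 3) = x & ~8
→ 11000000110 = 1542

1542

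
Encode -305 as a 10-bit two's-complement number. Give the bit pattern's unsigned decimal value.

719

305 in 10 bits: 0100110001
Invert: 1011001110
Add 1:  1011001111 = 719
(Check: 2^10 - 305 = 1024 - 305 = 719.)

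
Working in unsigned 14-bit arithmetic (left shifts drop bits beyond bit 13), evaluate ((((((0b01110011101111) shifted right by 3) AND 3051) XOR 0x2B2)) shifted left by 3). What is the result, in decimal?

2520

0b01110011101111 = 01110011101111
→ shifted right by 3 → 00001110011101 = 925
3051 = 00101111101011
→ AND → 00001110001001 = 905
0x2B2 = 00001010110010
→ XOR → 00000100111011 = 315
→ shifted left by 3 (mod 2^14) → 00100111011000 = 2520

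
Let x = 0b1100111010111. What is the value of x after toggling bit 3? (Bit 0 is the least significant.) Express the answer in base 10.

x = 1100111010111
bit 3 is currently 0; toggle it via x ^ (1 << 3) = x ^ 8
→ 1100111011111 = 6623

6623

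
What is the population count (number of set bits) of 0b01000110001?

4

n = 1000110001
Count the 1s: 1 + 1 + 1 + 1 = 4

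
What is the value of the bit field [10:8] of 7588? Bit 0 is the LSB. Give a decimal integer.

v = 01110110100100
Shift right by 8: 011101
Mask low 3 bits: 101 = 5

5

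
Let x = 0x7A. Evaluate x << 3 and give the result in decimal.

976

0x7A = 0001111010
shift left by 3 → 1111010000 = 976
(equivalently, 122 × 2^3 = 122 × 8)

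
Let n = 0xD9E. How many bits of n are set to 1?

8

0xD9E = 110110011110
Count the 1s: 1 + 1 + 1 + 1 + 1 + 1 + 1 + 1 = 8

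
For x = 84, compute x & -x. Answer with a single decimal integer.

4

x = 1010100 = 84
-x (two's complement) = …0101100
AND   = 0000100 = 4
(x & -x isolates the lowest set bit of x.)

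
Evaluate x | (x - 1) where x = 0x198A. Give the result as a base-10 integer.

6539

x = 1100110001010 = 6538
x - 1 = 1100110001001
OR    = 1100110001011 = 6539
(x | (x - 1) sets all bits below the lowest set bit.)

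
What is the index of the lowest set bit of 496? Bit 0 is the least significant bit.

496 = 111110000
Trailing zeros: 4, so the lowest set bit is bit 4 (value 16).

4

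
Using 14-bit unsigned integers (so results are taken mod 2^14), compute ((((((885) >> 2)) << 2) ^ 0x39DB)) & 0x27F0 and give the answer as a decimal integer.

8864

885 = 00001101110101
→ >> 2 → 00000011011101 = 221
→ << 2 (mod 2^14) → 00001101110100 = 884
0x39DB = 11100111011011
→ ^ → 11101010101111 = 15023
0x27F0 = 10011111110000
→ & → 10001010100000 = 8864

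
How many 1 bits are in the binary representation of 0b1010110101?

6

n = 1010110101
Count the 1s: 1 + 1 + 1 + 1 + 1 + 1 = 6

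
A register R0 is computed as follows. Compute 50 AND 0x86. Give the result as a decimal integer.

2

50 = 00110010
0x86 = 10000110
AND → 00000010 = 2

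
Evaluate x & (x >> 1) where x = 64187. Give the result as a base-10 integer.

30745

x = 1111101010111011 = 64187
x>>1 = 0111110101011101
AND  = 0111100000011001 = 30745
(x & (x >> 1) has a 1 wherever x has two consecutive 1 bits.)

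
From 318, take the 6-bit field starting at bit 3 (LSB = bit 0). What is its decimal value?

v = 0100111110
Shift right by 3: 0100111
Mask low 6 bits: 100111 = 39

39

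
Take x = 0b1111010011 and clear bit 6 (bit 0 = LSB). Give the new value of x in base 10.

x = 1111010011
bit 6 is currently 1; clear it via x & ~(1 << 6) = x & ~64
→ 1110010011 = 915

915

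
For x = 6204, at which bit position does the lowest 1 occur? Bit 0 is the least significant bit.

2

6204 = 1100000111100
Trailing zeros: 2, so the lowest set bit is bit 2 (value 4).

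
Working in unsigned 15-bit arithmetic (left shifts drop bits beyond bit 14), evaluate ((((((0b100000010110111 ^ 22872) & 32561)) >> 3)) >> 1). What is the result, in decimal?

402

0b100000010110111 = 100000010110111
22872 = 101100101011000
→ ^ → 001100111101111 = 6639
32561 = 111111100110001
→ & → 001100100100001 = 6433
→ >> 3 → 000001100100100 = 804
→ >> 1 → 000000110010010 = 402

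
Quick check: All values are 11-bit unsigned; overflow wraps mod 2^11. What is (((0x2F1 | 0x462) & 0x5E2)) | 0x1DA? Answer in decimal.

0x2F1 = 01011110001
0x462 = 10001100010
→ | → 11011110011 = 1779
0x5E2 = 10111100010
→ & → 10011100010 = 1250
0x1DA = 00111011010
→ | → 10111111010 = 1530

1530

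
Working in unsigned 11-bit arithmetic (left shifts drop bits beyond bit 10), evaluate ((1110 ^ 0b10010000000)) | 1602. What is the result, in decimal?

1110 = 10001010110
0b10010000000 = 10010000000
→ ^ → 00011010110 = 214
1602 = 11001000010
→ | → 11011010110 = 1750

1750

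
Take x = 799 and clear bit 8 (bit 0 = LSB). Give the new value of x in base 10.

x = 1100011111
bit 8 is currently 1; clear it via x & ~(1 << 8) = x & ~256
→ 1000011111 = 543

543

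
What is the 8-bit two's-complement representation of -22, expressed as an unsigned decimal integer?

22 in 8 bits: 00010110
Invert: 11101001
Add 1:  11101010 = 234
(Check: 2^8 - 22 = 256 - 22 = 234.)

234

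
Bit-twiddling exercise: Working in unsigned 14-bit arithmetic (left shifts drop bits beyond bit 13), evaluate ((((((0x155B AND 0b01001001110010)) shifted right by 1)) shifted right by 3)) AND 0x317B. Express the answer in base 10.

257

0x155B = 01010101011011
0b01001001110010 = 01001001110010
→ AND → 01000001010010 = 4178
→ shifted right by 1 → 00100000101001 = 2089
→ shifted right by 3 → 00000100000101 = 261
0x317B = 11000101111011
→ AND → 00000100000001 = 257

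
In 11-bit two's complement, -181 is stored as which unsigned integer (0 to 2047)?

1867

181 in 11 bits: 00010110101
Invert: 11101001010
Add 1:  11101001011 = 1867
(Check: 2^11 - 181 = 2048 - 181 = 1867.)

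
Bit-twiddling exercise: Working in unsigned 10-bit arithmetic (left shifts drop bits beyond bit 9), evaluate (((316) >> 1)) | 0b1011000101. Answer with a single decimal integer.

735

316 = 0100111100
→ >> 1 → 0010011110 = 158
0b1011000101 = 1011000101
→ | → 1011011111 = 735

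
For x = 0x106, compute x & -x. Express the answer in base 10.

2

x = 100000110 = 262
-x (two's complement) = …011111010
AND   = 000000010 = 2
(x & -x isolates the lowest set bit of x.)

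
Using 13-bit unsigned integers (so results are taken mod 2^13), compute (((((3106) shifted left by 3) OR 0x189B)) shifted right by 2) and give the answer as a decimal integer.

3106 = 0110000100010
→ shifted left by 3 (mod 2^13) → 0000100010000 = 272
0x189B = 1100010011011
→ OR → 1100110011011 = 6555
→ shifted right by 2 → 0011001100110 = 1638

1638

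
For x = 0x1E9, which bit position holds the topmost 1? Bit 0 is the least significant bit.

0x1E9 = 111101001
The topmost 1 is at position 8 (since 2^8 = 256 ≤ 489 < 512).

8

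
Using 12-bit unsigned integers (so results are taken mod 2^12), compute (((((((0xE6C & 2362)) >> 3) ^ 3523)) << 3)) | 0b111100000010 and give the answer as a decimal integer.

0xE6C = 111001101100
2362 = 100100111010
→ & → 100000101000 = 2088
→ >> 3 → 000100000101 = 261
3523 = 110111000011
→ ^ → 110011000110 = 3270
→ << 3 (mod 2^12) → 011000110000 = 1584
0b111100000010 = 111100000010
→ | → 111100110010 = 3890

3890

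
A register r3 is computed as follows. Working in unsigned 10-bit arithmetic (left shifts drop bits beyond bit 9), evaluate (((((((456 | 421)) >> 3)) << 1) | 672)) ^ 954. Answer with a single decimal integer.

456 = 0111001000
421 = 0110100101
→ | → 0111101101 = 493
→ >> 3 → 0000111101 = 61
→ << 1 (mod 2^10) → 0001111010 = 122
672 = 1010100000
→ | → 1011111010 = 762
954 = 1110111010
→ ^ → 0101000000 = 320

320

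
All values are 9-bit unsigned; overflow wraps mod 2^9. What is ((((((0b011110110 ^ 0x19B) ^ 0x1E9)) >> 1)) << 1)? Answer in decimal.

0b011110110 = 011110110
0x19B = 110011011
→ ^ → 101101101 = 365
0x1E9 = 111101001
→ ^ → 010000100 = 132
→ >> 1 → 001000010 = 66
→ << 1 (mod 2^9) → 010000100 = 132

132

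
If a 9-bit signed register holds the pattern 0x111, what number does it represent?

-239

pattern = 100010001 (MSB is 1 ⇒ negative)
Invert: 011101110, add 1 → 011101111 = 239, so the value is -239.
(Equivalently: 273 - 2^9 = 273 - 512 = -239.)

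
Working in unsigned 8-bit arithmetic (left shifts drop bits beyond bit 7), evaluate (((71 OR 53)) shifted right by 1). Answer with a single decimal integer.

59

71 = 01000111
53 = 00110101
→ OR → 01110111 = 119
→ shifted right by 1 → 00111011 = 59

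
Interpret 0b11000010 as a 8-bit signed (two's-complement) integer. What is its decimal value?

pattern = 11000010 (MSB is 1 ⇒ negative)
Invert: 00111101, add 1 → 00111110 = 62, so the value is -62.
(Equivalently: 194 - 2^8 = 194 - 256 = -62.)

-62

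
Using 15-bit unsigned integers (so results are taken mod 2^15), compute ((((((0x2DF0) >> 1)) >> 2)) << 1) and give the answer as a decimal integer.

0x2DF0 = 010110111110000
→ >> 1 → 001011011111000 = 5880
→ >> 2 → 000010110111110 = 1470
→ << 1 (mod 2^15) → 000101101111100 = 2940

2940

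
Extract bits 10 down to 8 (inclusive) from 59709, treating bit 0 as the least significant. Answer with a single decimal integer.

1

v = 1110100100111101
Shift right by 8: 11101001
Mask low 3 bits: 001 = 1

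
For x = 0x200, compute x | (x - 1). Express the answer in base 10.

1023

x = 1000000000 = 512
x - 1 = 0111111111
OR    = 1111111111 = 1023
(x | (x - 1) sets all bits below the lowest set bit.)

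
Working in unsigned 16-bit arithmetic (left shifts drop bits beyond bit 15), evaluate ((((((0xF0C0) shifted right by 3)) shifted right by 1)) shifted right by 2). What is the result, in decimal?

963

0xF0C0 = 1111000011000000
→ shifted right by 3 → 0001111000011000 = 7704
→ shifted right by 1 → 0000111100001100 = 3852
→ shifted right by 2 → 0000001111000011 = 963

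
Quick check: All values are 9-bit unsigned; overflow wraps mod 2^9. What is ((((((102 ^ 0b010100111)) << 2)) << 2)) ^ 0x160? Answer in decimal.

368

102 = 001100110
0b010100111 = 010100111
→ ^ → 011000001 = 193
→ << 2 (mod 2^9) → 100000100 = 260
→ << 2 (mod 2^9) → 000010000 = 16
0x160 = 101100000
→ ^ → 101110000 = 368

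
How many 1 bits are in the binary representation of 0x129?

4

0x129 = 100101001
Count the 1s: 1 + 1 + 1 + 1 = 4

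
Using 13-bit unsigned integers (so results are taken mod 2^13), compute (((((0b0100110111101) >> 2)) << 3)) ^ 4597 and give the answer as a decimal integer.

0b0100110111101 = 0100110111101
→ >> 2 → 0001001101111 = 623
→ << 3 (mod 2^13) → 1001101111000 = 4984
4597 = 1000111110101
→ ^ → 0001010001101 = 653

653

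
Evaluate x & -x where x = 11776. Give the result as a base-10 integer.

x = 10111000000000 = 11776
-x (two's complement) = …01001000000000
AND   = 00001000000000 = 512
(x & -x isolates the lowest set bit of x.)

512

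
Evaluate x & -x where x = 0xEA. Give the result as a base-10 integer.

2

x = 11101010 = 234
-x (two's complement) = …00010110
AND   = 00000010 = 2
(x & -x isolates the lowest set bit of x.)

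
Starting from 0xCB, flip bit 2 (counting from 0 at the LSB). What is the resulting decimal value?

x = 011001011
bit 2 is currently 0; toggle it via x ^ (1 << 2) = x ^ 4
→ 011001111 = 207

207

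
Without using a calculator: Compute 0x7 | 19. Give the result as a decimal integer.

0x7 = 00111
19 = 10011
 OR → 10111 = 23

23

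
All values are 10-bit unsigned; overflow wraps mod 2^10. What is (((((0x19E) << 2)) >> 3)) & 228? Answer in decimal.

0x19E = 0110011110
→ << 2 (mod 2^10) → 1001111000 = 632
→ >> 3 → 0001001111 = 79
228 = 0011100100
→ & → 0001000100 = 68

68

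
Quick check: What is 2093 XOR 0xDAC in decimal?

2093 = 100000101101
0xDAC = 110110101100
XOR → 010110000001 = 1409

1409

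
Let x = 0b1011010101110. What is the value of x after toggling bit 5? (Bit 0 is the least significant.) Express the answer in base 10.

5774

x = 1011010101110
bit 5 is currently 1; toggle it via x ^ (1 << 5) = x ^ 32
→ 1011010001110 = 5774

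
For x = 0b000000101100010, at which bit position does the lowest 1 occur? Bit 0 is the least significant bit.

1

0b000000101100010 = 101100010
Trailing zeros: 1, so the lowest set bit is bit 1 (value 2).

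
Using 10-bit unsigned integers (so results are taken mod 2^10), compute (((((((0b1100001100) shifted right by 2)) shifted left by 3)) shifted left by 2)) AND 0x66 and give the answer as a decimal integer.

96

0b1100001100 = 1100001100
→ shifted right by 2 → 0011000011 = 195
→ shifted left by 3 (mod 2^10) → 1000011000 = 536
→ shifted left by 2 (mod 2^10) → 0001100000 = 96
0x66 = 0001100110
→ AND → 0001100000 = 96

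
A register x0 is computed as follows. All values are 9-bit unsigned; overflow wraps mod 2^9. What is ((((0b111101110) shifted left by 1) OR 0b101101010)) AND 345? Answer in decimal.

344

0b111101110 = 111101110
→ shifted left by 1 (mod 2^9) → 111011100 = 476
0b101101010 = 101101010
→ OR → 111111110 = 510
345 = 101011001
→ AND → 101011000 = 344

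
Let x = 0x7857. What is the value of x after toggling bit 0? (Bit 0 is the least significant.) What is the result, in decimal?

30806

x = 111100001010111
bit 0 is currently 1; toggle it via x ^ (1 << 0) = x ^ 1
→ 111100001010110 = 30806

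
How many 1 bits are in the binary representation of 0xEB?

0xEB = 11101011
Count the 1s: 1 + 1 + 1 + 1 + 1 + 1 = 6

6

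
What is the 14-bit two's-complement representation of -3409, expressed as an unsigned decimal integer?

3409 in 14 bits: 00110101010001
Invert: 11001010101110
Add 1:  11001010101111 = 12975
(Check: 2^14 - 3409 = 16384 - 3409 = 12975.)

12975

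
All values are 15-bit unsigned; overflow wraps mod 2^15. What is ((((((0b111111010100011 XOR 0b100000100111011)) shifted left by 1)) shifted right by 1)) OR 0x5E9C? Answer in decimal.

0b111111010100011 = 111111010100011
0b100000100111011 = 100000100111011
→ XOR → 011111110011000 = 16280
→ shifted left by 1 (mod 2^15) → 111111100110000 = 32560
→ shifted right by 1 → 011111110011000 = 16280
0x5E9C = 101111010011100
→ OR → 111111110011100 = 32668

32668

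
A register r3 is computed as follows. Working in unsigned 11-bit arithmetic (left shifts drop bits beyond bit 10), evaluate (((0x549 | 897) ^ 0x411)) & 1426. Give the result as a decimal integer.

400

0x549 = 10101001001
897 = 01110000001
→ | → 11111001001 = 1993
0x411 = 10000010001
→ ^ → 01111011000 = 984
1426 = 10110010010
→ & → 00110010000 = 400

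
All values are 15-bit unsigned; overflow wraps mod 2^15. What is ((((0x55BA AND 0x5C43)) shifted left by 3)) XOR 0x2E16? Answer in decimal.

3590

0x55BA = 101010110111010
0x5C43 = 101110001000011
→ AND → 101010000000010 = 21506
→ shifted left by 3 (mod 2^15) → 010000000010000 = 8208
0x2E16 = 010111000010110
→ XOR → 000111000000110 = 3590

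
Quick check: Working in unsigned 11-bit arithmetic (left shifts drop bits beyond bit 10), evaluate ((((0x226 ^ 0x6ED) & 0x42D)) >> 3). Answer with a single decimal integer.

0x226 = 01000100110
0x6ED = 11011101101
→ ^ → 10011001011 = 1227
0x42D = 10000101101
→ & → 10000001001 = 1033
→ >> 3 → 00010000001 = 129

129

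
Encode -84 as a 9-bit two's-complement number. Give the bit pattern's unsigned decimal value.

84 in 9 bits: 001010100
Invert: 110101011
Add 1:  110101100 = 428
(Check: 2^9 - 84 = 512 - 84 = 428.)

428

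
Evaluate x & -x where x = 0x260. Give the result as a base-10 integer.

x = 1001100000 = 608
-x (two's complement) = …0110100000
AND   = 0000100000 = 32
(x & -x isolates the lowest set bit of x.)

32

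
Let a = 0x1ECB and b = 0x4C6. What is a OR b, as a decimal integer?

7887

0x1ECB = 1111011001011
0x4C6 = 0010011000110
 OR → 1111011001111 = 7887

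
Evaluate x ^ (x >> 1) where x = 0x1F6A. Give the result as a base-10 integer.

x = 1111101101010 = 8042
x>>1 = 0111110110101
XOR  = 1000011011111 = 4319
(x ^ (x >> 1) gives the standard binary-reflected Gray code of x.)

4319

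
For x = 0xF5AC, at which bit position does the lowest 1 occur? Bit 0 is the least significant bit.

2

0xF5AC = 1111010110101100
Trailing zeros: 2, so the lowest set bit is bit 2 (value 4).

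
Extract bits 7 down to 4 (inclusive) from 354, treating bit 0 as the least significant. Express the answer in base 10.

v = 0101100010
Shift right by 4: 010110
Mask low 4 bits: 0110 = 6

6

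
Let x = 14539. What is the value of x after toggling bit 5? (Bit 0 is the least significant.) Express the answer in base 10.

14571

x = 11100011001011
bit 5 is currently 0; toggle it via x ^ (1 << 5) = x ^ 32
→ 11100011101011 = 14571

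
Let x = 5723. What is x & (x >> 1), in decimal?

521

x = 1011001011011 = 5723
x>>1 = 0101100101101
AND  = 0001000001001 = 521
(x & (x >> 1) has a 1 wherever x has two consecutive 1 bits.)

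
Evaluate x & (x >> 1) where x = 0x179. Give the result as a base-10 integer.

56

x = 101111001 = 377
x>>1 = 010111100
AND  = 000111000 = 56
(x & (x >> 1) has a 1 wherever x has two consecutive 1 bits.)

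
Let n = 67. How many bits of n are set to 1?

67 = 1000011
Count the 1s: 1 + 1 + 1 = 3

3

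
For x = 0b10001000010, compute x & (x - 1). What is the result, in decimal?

x = 10001000010 = 1090
x - 1 = 10001000001
AND   = 10001000000 = 1088
(x & (x - 1) clears the lowest set bit of x.)

1088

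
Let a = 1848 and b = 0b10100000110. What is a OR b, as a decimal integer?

1848 = 11100111000
b = 10100000110
 OR → 11100111110 = 1854

1854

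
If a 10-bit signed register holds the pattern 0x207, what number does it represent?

-505

pattern = 1000000111 (MSB is 1 ⇒ negative)
Invert: 0111111000, add 1 → 0111111001 = 505, so the value is -505.
(Equivalently: 519 - 2^10 = 519 - 1024 = -505.)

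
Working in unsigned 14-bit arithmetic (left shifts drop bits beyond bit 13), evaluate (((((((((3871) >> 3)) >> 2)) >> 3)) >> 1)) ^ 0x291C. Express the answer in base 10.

10523

3871 = 00111100011111
→ >> 3 → 00000111100011 = 483
→ >> 2 → 00000001111000 = 120
→ >> 3 → 00000000001111 = 15
→ >> 1 → 00000000000111 = 7
0x291C = 10100100011100
→ ^ → 10100100011011 = 10523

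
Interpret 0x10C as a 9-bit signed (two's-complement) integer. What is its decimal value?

pattern = 100001100 (MSB is 1 ⇒ negative)
Invert: 011110011, add 1 → 011110100 = 244, so the value is -244.
(Equivalently: 268 - 2^9 = 268 - 512 = -244.)

-244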